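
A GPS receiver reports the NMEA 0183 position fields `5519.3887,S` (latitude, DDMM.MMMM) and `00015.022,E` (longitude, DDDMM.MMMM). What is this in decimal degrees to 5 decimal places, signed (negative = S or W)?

Lat: degrees = first 2 digits = 55, minutes = 19.3887; 55 + 19.3887/60 = 55.323145
S → negative
Lon: split at 3 digits → 000° and 15.022′; 0 + 15.022/60 = 0.250367
E → positive

-55.32315, 0.25037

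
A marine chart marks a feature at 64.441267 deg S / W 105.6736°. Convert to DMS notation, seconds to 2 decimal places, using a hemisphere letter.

Latitude: 0.441267° → 26.47602′; 0.47602 × 60 = 28.5612″
Lon: whole degrees 105; 40.41600′ → 40′ and 24.9600″

64°26′28.56″ S, 105°40′24.96″ W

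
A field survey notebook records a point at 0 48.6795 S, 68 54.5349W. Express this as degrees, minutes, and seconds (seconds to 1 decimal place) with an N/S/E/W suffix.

Latitude: 48.67950′ → 48′ and 0.67950 × 60 = 40.770″
λ: 54.53490′ → 54′ and 0.53490 × 60 = 32.094″

0°48′40.8″ S, 68°54′32.1″ W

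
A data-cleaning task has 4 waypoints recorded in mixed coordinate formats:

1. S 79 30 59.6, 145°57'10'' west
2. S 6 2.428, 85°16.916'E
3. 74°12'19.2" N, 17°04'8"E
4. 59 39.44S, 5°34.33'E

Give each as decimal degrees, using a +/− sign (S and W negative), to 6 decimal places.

Point 1:
  Latitude: 79° + 30/60 + 59.6/3600 = 79 + 0.500000 + 0.016556 = 79.5165556
  hemisphere S, so the sign is −
  Lon: 145 + 57/60 + 10/3600 = 145.9527778
  W → negative
Point 2:
  Lat: 2.428′ = 0.040467°; total 6.0404667
  S ⇒ negate
  Longitude: 85 + 16.916/60 = 85.2819333
  E ⇒ keep positive
Point 3:
  φ: 74° + 12/60 + 19.2/3600 = 74 + 0.200000 + 0.005333 = 74.2053333
  N ⇒ keep positive
  Longitude: 17 + 4/60 + 8/3600 = 17.0688889
  E ⇒ keep positive
Point 4:
  Lat: 59 + 39.44/60 = 59.6573333
  S → negative
  λ: 5 + 34.33/60 = 5.5721667
  E ⇒ keep positive

1. -79.516556, -145.952778
2. -6.040467, 85.281933
3. 74.205333, 17.068889
4. -59.657333, 5.572167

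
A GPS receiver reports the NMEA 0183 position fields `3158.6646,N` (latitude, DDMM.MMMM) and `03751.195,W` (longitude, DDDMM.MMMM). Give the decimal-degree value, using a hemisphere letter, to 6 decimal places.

φ: split at 2 digits → 31° and 58.6646′; 31 + 58.6646/60 = 31.9777433
Lon: degrees = first 3 digits = 37, minutes = 51.195; 37 + 51.195/60 = 37.8532500

31.977743° N, 37.853250° W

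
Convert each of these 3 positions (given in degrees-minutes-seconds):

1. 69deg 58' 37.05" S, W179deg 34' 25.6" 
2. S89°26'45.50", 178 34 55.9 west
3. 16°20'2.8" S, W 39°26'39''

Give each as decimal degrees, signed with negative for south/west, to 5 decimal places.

Point 1:
  Lat: 69 + 58/60 + 37.05/3600 = 69.976958
  hemisphere S, so the sign is −
  Lon: 179 + 34/60 + 25.6/3600 = 179.573778
  hemisphere W, so the sign is −
Point 2:
  Lat: 26′ + 45.5″ = 26.75833′; 89 + 26.75833/60 = 89.445972
  S ⇒ negate
  Longitude: 178 + 34/60 + 55.9/3600 = 178.582194
  W → negative
Point 3:
  Lat: 16 + 20/60 + 2.8/3600 = 16.334111
  hemisphere S, so the sign is −
  Longitude: 39° + 26/60 + 39/3600 = 39 + 0.433333 + 0.010833 = 39.444167
  W ⇒ negate

1. -69.97696, -179.57378
2. -89.44597, -178.58219
3. -16.33411, -39.44417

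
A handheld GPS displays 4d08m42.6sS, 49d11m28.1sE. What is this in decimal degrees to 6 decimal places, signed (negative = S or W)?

Lat: 4° + 8/60 + 42.6/3600 = 4 + 0.133333 + 0.011833 = 4.1451667
S ⇒ negate
Lon: 49° + 11/60 + 28.1/3600 = 49 + 0.183333 + 0.007806 = 49.1911389
E → positive

-4.145167, 49.191139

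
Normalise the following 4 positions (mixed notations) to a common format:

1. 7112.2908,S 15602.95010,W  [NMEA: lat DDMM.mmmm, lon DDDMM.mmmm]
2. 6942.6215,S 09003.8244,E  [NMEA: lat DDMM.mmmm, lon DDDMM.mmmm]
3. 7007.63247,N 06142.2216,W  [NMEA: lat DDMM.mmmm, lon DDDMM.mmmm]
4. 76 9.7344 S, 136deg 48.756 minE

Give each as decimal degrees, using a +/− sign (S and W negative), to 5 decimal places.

Point 1:
  Lat: degrees = first 2 digits = 71, minutes = 12.2908; 71 + 12.2908/60 = 71.204847
  S ⇒ negate
  λ: degrees = first 3 digits = 156, minutes = 2.9501; 156 + 2.9501/60 = 156.049168
  W ⇒ negate
Point 2:
  Lat: split at 2 digits → 69° and 42.6215′; 69 + 42.6215/60 = 69.710358
  S ⇒ negate
  λ: degrees = first 3 digits = 90, minutes = 3.8244; 90 + 3.8244/60 = 90.063740
  E → positive
Point 3:
  Lat: split at 2 digits → 70° and 7.63247′; 70 + 7.63247/60 = 70.127208
  N → positive
  λ: split at 3 digits → 061° and 42.2216′; 61 + 42.2216/60 = 61.703693
  W ⇒ negate
Point 4:
  Latitude: 76 + 9.7344/60 = 76.162240
  S ⇒ negate
  λ: 48.756′ = 0.812600°; total 136.812600
  E ⇒ keep positive

1. -71.20485, -156.04917
2. -69.71036, 90.06374
3. 70.12721, -61.70369
4. -76.16224, 136.81260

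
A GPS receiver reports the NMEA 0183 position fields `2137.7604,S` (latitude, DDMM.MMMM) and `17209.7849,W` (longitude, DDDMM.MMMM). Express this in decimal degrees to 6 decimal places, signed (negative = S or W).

-21.629340, -172.163082

Latitude: degrees = first 2 digits = 21, minutes = 37.7604; 21 + 37.7604/60 = 21.6293400
S ⇒ negate
λ: degrees = first 3 digits = 172, minutes = 9.7849; 172 + 9.7849/60 = 172.1630817
hemisphere W, so the sign is −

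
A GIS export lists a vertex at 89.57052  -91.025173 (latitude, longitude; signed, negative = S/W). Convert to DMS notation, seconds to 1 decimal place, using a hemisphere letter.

89°34′13.9″ N, 91°01′30.6″ W

Latitude: 0.570520° → 34.23120′; 0.23120 × 60 = 13.872″
Longitude is negative → W; |value| = 91.025173
Longitude: 0.025173 × 60 = 1.51038′ → 1′, remainder × 60 = 30.623″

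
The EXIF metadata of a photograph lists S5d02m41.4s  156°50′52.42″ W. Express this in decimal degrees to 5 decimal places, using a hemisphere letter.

5.04483° S, 156.84789° W

Latitude: 2′ + 41.4″ = 2.69000′; 5 + 2.69000/60 = 5.044833
Longitude: 156 + 50/60 + 52.42/3600 = 156.847894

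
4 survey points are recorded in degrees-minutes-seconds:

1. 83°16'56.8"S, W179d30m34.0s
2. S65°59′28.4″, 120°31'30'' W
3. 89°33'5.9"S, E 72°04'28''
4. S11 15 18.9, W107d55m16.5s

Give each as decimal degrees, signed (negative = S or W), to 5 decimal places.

Point 1:
  Latitude: 83° + 16/60 + 56.8/3600 = 83 + 0.266667 + 0.015778 = 83.282444
  S → negative
  λ: 179 + 30/60 + 34/3600 = 179.509444
  W ⇒ negate
Point 2:
  Latitude: 59′ + 28.4″ = 59.47333′; 65 + 59.47333/60 = 65.991222
  hemisphere S, so the sign is −
  λ: 31′ + 30″ = 31.50000′; 120 + 31.50000/60 = 120.525000
  W ⇒ negate
Point 3:
  Latitude: 89° + 33/60 + 5.9/3600 = 89 + 0.550000 + 0.001639 = 89.551639
  S → negative
  Lon: 72° + 4/60 + 28/3600 = 72 + 0.066667 + 0.007778 = 72.074444
  E ⇒ keep positive
Point 4:
  Latitude: 11° + 15/60 + 18.9/3600 = 11 + 0.250000 + 0.005250 = 11.255250
  S ⇒ negate
  Longitude: 55′ + 16.5″ = 55.27500′; 107 + 55.27500/60 = 107.921250
  W → negative

1. -83.28244, -179.50944
2. -65.99122, -120.52500
3. -89.55164, 72.07444
4. -11.25525, -107.92125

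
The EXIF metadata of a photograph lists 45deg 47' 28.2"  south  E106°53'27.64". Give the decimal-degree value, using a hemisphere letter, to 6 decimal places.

Lat: 45 + 47/60 + 28.2/3600 = 45.7911667
Lon: 53′ + 27.64″ = 53.46067′; 106 + 53.46067/60 = 106.8910111

45.791167° S, 106.891011° E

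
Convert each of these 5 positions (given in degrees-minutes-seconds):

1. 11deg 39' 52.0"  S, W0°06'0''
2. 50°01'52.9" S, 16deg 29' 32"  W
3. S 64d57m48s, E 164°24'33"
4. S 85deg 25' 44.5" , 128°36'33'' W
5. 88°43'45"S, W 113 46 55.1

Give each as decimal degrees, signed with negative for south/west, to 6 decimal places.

1. -11.664444, -0.100000
2. -50.031361, -16.492222
3. -64.963333, 164.409167
4. -85.429028, -128.609167
5. -88.729167, -113.781972

Point 1:
  Lat: 11° + 39/60 + 52/3600 = 11 + 0.650000 + 0.014444 = 11.6644444
  S → negative
  Longitude: 0 + 6/60 + 0/3600 = 0.1000000
  W ⇒ negate
Point 2:
  Latitude: 50 + 1/60 + 52.9/3600 = 50.0313611
  S → negative
  λ: 16° + 29/60 + 32/3600 = 16 + 0.483333 + 0.008889 = 16.4922222
  hemisphere W, so the sign is −
Point 3:
  Latitude: 57′ + 48″ = 57.80000′; 64 + 57.80000/60 = 64.9633333
  S → negative
  Lon: 164° + 24/60 + 33/3600 = 164 + 0.400000 + 0.009167 = 164.4091667
  E ⇒ keep positive
Point 4:
  Lat: 25′ + 44.5″ = 25.74167′; 85 + 25.74167/60 = 85.4290278
  S → negative
  λ: 128 + 36/60 + 33/3600 = 128.6091667
  W → negative
Point 5:
  φ: 43′ + 45″ = 43.75000′; 88 + 43.75000/60 = 88.7291667
  hemisphere S, so the sign is −
  λ: 46′ + 55.1″ = 46.91833′; 113 + 46.91833/60 = 113.7819722
  W → negative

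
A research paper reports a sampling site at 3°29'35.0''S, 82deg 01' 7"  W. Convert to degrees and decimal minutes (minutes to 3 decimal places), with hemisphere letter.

3° 29.583′ S, 82° 1.117′ W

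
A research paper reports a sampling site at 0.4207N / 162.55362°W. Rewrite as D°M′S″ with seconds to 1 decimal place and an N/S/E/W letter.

0°25′14.5″ N, 162°33′13.0″ W

Latitude: 0.420700 × 60 = 25.24200′ → 25′, remainder × 60 = 14.520″
Longitude: 0.553620° → 33.21720′; 0.21720 × 60 = 13.032″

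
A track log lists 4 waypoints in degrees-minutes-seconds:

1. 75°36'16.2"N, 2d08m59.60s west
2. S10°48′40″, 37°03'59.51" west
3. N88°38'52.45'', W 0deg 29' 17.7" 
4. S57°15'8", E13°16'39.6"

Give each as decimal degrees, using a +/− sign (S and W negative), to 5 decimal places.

Point 1:
  Lat: 75° + 36/60 + 16.2/3600 = 75 + 0.600000 + 0.004500 = 75.604500
  N ⇒ keep positive
  Longitude: 2° + 8/60 + 59.6/3600 = 2 + 0.133333 + 0.016556 = 2.149889
  W ⇒ negate
Point 2:
  φ: 10° + 48/60 + 40/3600 = 10 + 0.800000 + 0.011111 = 10.811111
  S → negative
  Lon: 37 + 3/60 + 59.51/3600 = 37.066531
  hemisphere W, so the sign is −
Point 3:
  Lat: 88° + 38/60 + 52.45/3600 = 88 + 0.633333 + 0.014569 = 88.647903
  N → positive
  Lon: 29′ + 17.7″ = 29.29500′; 0 + 29.29500/60 = 0.488250
  hemisphere W, so the sign is −
Point 4:
  Latitude: 57° + 15/60 + 8/3600 = 57 + 0.250000 + 0.002222 = 57.252222
  S → negative
  λ: 13° + 16/60 + 39.6/3600 = 13 + 0.266667 + 0.011000 = 13.277667
  E ⇒ keep positive

1. 75.60450, -2.14989
2. -10.81111, -37.06653
3. 88.64790, -0.48825
4. -57.25222, 13.27767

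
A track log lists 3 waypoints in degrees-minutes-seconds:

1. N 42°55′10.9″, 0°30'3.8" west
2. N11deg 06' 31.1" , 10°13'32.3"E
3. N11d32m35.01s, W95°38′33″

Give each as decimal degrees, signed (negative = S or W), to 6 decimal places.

1. 42.919694, -0.501056
2. 11.108639, 10.225639
3. 11.543058, -95.642500

Point 1:
  Lat: 42 + 55/60 + 10.9/3600 = 42.9196944
  N → positive
  Longitude: 30′ + 3.8″ = 30.06333′; 0 + 30.06333/60 = 0.5010556
  hemisphere W, so the sign is −
Point 2:
  φ: 11 + 6/60 + 31.1/3600 = 11.1086389
  N ⇒ keep positive
  Lon: 10 + 13/60 + 32.3/3600 = 10.2256389
  E → positive
Point 3:
  Latitude: 11° + 32/60 + 35.01/3600 = 11 + 0.533333 + 0.009725 = 11.5430583
  N ⇒ keep positive
  Longitude: 95 + 38/60 + 33/3600 = 95.6425000
  W ⇒ negate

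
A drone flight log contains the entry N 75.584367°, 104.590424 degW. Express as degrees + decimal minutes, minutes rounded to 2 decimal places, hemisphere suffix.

75° 35.06′ N, 104° 35.43′ W

φ: minutes = (75.584367 − 75) × 60 = 35.0620
Lon: fractional part 0.590424 → 35.4254 minutes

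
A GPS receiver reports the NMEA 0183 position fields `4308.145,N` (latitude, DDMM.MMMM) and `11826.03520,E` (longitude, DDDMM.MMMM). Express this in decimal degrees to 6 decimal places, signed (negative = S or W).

Latitude: split at 2 digits → 43° and 8.145′; 43 + 8.145/60 = 43.1357500
N ⇒ keep positive
λ: split at 3 digits → 118° and 26.0352′; 118 + 26.0352/60 = 118.4339200
E ⇒ keep positive

43.135750, 118.433920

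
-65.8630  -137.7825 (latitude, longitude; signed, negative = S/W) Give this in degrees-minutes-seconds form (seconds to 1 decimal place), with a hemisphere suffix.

65°51′46.8″ S, 137°46′57.0″ W

Latitude is negative → S; |value| = 65.863000
Lat: whole degrees 65; 51.78000′ → 51′ and 46.800″
Longitude is negative → W; |value| = 137.782500
Lon: 0.782500° → 46.95000′; 0.95000 × 60 = 57.000″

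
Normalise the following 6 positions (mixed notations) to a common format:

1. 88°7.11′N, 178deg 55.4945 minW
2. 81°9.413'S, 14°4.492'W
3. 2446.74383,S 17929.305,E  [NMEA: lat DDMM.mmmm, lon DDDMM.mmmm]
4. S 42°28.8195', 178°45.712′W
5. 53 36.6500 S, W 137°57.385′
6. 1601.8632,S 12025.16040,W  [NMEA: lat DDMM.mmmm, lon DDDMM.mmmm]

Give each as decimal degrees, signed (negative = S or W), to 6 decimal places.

1. 88.118500, -178.924908
2. -81.156883, -14.074867
3. -24.779064, 179.488417
4. -42.480325, -178.761867
5. -53.610833, -137.956417
6. -16.031053, -120.419340

Point 1:
  Latitude: 7.11′ = 0.118500°; total 88.1185000
  N ⇒ keep positive
  Longitude: 55.4945′ = 0.924908°; total 178.9249083
  W → negative
Point 2:
  Lat: 9.413′ = 0.156883°; total 81.1568833
  S ⇒ negate
  Lon: 14 + 4.492/60 = 14.0748667
  W → negative
Point 3:
  Lat: degrees = first 2 digits = 24, minutes = 46.74383; 24 + 46.74383/60 = 24.7790638
  S ⇒ negate
  λ: split at 3 digits → 179° and 29.305′; 179 + 29.305/60 = 179.4884167
  E → positive
Point 4:
  Latitude: 28.8195′ = 0.480325°; total 42.4803250
  S ⇒ negate
  Lon: 178 + 45.712/60 = 178.7618667
  W ⇒ negate
Point 5:
  φ: 36.65′ = 0.610833°; total 53.6108333
  S ⇒ negate
  Lon: 57.385′ = 0.956417°; total 137.9564167
  hemisphere W, so the sign is −
Point 6:
  Latitude: split at 2 digits → 16° and 1.8632′; 16 + 1.8632/60 = 16.0310533
  hemisphere S, so the sign is −
  Longitude: split at 3 digits → 120° and 25.1604′; 120 + 25.1604/60 = 120.4193400
  W ⇒ negate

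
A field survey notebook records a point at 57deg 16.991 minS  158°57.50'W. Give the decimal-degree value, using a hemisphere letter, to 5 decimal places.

Lat: 57 + 16.991/60 = 57.283183
λ: 57.5′ = 0.958333°; total 158.958333

57.28318° S, 158.95833° W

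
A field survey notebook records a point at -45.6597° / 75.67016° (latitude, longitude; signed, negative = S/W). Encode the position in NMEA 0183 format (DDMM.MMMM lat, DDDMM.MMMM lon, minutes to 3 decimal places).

Latitude is negative → S; |value| = 45.659700
Lat: fractional part 0.659700 → 39.58200 minutes
Lon: fractional part 0.670160 → 40.20960 minutes

4539.582,S / 07540.210,E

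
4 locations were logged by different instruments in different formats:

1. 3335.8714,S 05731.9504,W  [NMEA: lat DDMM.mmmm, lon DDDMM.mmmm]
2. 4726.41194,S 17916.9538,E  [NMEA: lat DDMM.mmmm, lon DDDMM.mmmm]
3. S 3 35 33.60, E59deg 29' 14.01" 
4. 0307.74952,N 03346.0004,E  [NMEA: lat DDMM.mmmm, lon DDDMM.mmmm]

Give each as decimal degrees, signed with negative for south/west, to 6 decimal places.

Point 1:
  Lat: split at 2 digits → 33° and 35.8714′; 33 + 35.8714/60 = 33.5978567
  S → negative
  Lon: degrees = first 3 digits = 57, minutes = 31.9504; 57 + 31.9504/60 = 57.5325067
  hemisphere W, so the sign is −
Point 2:
  Lat: split at 2 digits → 47° and 26.41194′; 47 + 26.41194/60 = 47.4401990
  S → negative
  Lon: degrees = first 3 digits = 179, minutes = 16.9538; 179 + 16.9538/60 = 179.2825633
  E → positive
Point 3:
  Latitude: 35′ + 33.6″ = 35.56000′; 3 + 35.56000/60 = 3.5926667
  S → negative
  λ: 59° + 29/60 + 14.01/3600 = 59 + 0.483333 + 0.003892 = 59.4872250
  E ⇒ keep positive
Point 4:
  φ: split at 2 digits → 03° and 7.74952′; 3 + 7.74952/60 = 3.1291587
  N → positive
  Longitude: split at 3 digits → 033° and 46.0004′; 33 + 46.0004/60 = 33.7666733
  E ⇒ keep positive

1. -33.597857, -57.532507
2. -47.440199, 179.282563
3. -3.592667, 59.487225
4. 3.129159, 33.766673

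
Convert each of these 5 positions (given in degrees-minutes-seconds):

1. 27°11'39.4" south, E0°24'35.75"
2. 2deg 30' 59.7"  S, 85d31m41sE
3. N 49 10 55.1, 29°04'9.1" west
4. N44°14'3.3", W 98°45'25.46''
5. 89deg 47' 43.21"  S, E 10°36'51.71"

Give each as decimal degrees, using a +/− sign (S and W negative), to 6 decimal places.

Point 1:
  Lat: 27° + 11/60 + 39.4/3600 = 27 + 0.183333 + 0.010944 = 27.1942778
  hemisphere S, so the sign is −
  Lon: 0 + 24/60 + 35.75/3600 = 0.4099306
  E → positive
Point 2:
  φ: 2° + 30/60 + 59.7/3600 = 2 + 0.500000 + 0.016583 = 2.5165833
  hemisphere S, so the sign is −
  Longitude: 31′ + 41″ = 31.68333′; 85 + 31.68333/60 = 85.5280556
  E → positive
Point 3:
  Latitude: 49° + 10/60 + 55.1/3600 = 49 + 0.166667 + 0.015306 = 49.1819722
  N ⇒ keep positive
  Lon: 4′ + 9.1″ = 4.15167′; 29 + 4.15167/60 = 29.0691944
  W → negative
Point 4:
  Latitude: 14′ + 3.3″ = 14.05500′; 44 + 14.05500/60 = 44.2342500
  N ⇒ keep positive
  λ: 98° + 45/60 + 25.46/3600 = 98 + 0.750000 + 0.007072 = 98.7570722
  W ⇒ negate
Point 5:
  φ: 47′ + 43.21″ = 47.72017′; 89 + 47.72017/60 = 89.7953361
  hemisphere S, so the sign is −
  λ: 10° + 36/60 + 51.71/3600 = 10 + 0.600000 + 0.014364 = 10.6143639
  E ⇒ keep positive

1. -27.194278, 0.409931
2. -2.516583, 85.528056
3. 49.181972, -29.069194
4. 44.234250, -98.757072
5. -89.795336, 10.614364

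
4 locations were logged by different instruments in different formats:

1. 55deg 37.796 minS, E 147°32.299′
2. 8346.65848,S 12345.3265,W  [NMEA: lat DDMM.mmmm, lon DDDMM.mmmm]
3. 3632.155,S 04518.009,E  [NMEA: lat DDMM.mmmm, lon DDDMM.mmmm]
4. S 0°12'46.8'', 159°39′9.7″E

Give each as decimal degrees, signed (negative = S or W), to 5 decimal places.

1. -55.62993, 147.53832
2. -83.77764, -123.75544
3. -36.53592, 45.30015
4. -0.21300, 159.65269

Point 1:
  Latitude: 55 + 37.796/60 = 55.629933
  S → negative
  Longitude: 147 + 32.299/60 = 147.538317
  E ⇒ keep positive
Point 2:
  Lat: degrees = first 2 digits = 83, minutes = 46.65848; 83 + 46.65848/60 = 83.777641
  S → negative
  λ: degrees = first 3 digits = 123, minutes = 45.3265; 123 + 45.3265/60 = 123.755442
  W → negative
Point 3:
  φ: split at 2 digits → 36° and 32.155′; 36 + 32.155/60 = 36.535917
  S ⇒ negate
  λ: split at 3 digits → 045° and 18.009′; 45 + 18.009/60 = 45.300150
  E ⇒ keep positive
Point 4:
  Latitude: 12′ + 46.8″ = 12.78000′; 0 + 12.78000/60 = 0.213000
  S ⇒ negate
  Longitude: 39′ + 9.7″ = 39.16167′; 159 + 39.16167/60 = 159.652694
  E → positive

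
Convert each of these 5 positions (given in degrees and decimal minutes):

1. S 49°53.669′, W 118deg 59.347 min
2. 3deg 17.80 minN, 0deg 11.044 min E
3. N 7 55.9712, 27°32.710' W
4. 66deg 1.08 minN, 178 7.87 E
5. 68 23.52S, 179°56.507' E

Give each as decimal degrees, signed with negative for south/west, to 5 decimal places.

Point 1:
  Latitude: 53.669′ = 0.894483°; total 49.894483
  S ⇒ negate
  λ: 118 + 59.347/60 = 118.989117
  W → negative
Point 2:
  φ: 17.8′ = 0.296667°; total 3.296667
  N ⇒ keep positive
  Lon: 11.044′ = 0.184067°; total 0.184067
  E ⇒ keep positive
Point 3:
  φ: 7 + 55.9712/60 = 7.932853
  N → positive
  Lon: 27 + 32.71/60 = 27.545167
  W ⇒ negate
Point 4:
  Latitude: 1.08′ = 0.018000°; total 66.018000
  N ⇒ keep positive
  Longitude: 7.87′ = 0.131167°; total 178.131167
  E → positive
Point 5:
  φ: 23.52′ = 0.392000°; total 68.392000
  hemisphere S, so the sign is −
  Lon: 179 + 56.507/60 = 179.941783
  E ⇒ keep positive

1. -49.89448, -118.98912
2. 3.29667, 0.18407
3. 7.93285, -27.54517
4. 66.01800, 178.13117
5. -68.39200, 179.94178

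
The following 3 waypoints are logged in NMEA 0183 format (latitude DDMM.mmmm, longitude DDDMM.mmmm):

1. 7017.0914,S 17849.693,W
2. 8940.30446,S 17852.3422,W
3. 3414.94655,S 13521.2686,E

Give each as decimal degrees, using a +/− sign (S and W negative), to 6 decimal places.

1. -70.284857, -178.828217
2. -89.671741, -178.872370
3. -34.249109, 135.354477

Point 1:
  Latitude: split at 2 digits → 70° and 17.0914′; 70 + 17.0914/60 = 70.2848567
  S → negative
  λ: split at 3 digits → 178° and 49.693′; 178 + 49.693/60 = 178.8282167
  W → negative
Point 2:
  φ: split at 2 digits → 89° and 40.30446′; 89 + 40.30446/60 = 89.6717410
  S → negative
  λ: degrees = first 3 digits = 178, minutes = 52.3422; 178 + 52.3422/60 = 178.8723700
  W → negative
Point 3:
  φ: degrees = first 2 digits = 34, minutes = 14.94655; 34 + 14.94655/60 = 34.2491092
  S ⇒ negate
  Lon: degrees = first 3 digits = 135, minutes = 21.2686; 135 + 21.2686/60 = 135.3544767
  E → positive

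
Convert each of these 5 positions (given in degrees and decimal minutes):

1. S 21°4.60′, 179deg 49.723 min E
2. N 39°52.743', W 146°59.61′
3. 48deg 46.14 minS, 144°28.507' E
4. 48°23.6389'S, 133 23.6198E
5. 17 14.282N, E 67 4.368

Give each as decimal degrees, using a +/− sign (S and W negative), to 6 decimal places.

1. -21.076667, 179.828717
2. 39.879050, -146.993500
3. -48.769000, 144.475117
4. -48.393982, 133.393663
5. 17.238033, 67.072800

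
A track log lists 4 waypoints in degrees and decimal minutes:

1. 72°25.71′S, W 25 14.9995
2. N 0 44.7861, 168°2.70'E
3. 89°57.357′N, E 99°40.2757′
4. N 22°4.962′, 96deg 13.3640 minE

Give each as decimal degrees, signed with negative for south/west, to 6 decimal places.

1. -72.428500, -25.249992
2. 0.746435, 168.045000
3. 89.955950, 99.671262
4. 22.082700, 96.222733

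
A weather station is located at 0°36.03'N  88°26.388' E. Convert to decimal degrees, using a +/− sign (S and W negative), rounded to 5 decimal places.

0.60050, 88.43980

φ: 0 + 36.03/60 = 0.600500
N → positive
Lon: 88 + 26.388/60 = 88.439800
E ⇒ keep positive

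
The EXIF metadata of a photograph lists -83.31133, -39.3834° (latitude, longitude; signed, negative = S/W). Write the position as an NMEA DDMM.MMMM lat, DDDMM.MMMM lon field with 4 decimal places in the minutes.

Latitude is negative → S; |value| = 83.311330
Lat: minutes = (83.311330 − 83) × 60 = 18.679800
Longitude is negative → W; |value| = 39.383400
Longitude: minutes = (39.383400 − 39) × 60 = 23.004000

8318.6798,S / 03923.0040,W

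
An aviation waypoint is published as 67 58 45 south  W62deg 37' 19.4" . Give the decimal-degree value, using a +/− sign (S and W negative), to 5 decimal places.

Latitude: 58′ + 45″ = 58.75000′; 67 + 58.75000/60 = 67.979167
S ⇒ negate
Longitude: 37′ + 19.4″ = 37.32333′; 62 + 37.32333/60 = 62.622056
W ⇒ negate

-67.97917, -62.62206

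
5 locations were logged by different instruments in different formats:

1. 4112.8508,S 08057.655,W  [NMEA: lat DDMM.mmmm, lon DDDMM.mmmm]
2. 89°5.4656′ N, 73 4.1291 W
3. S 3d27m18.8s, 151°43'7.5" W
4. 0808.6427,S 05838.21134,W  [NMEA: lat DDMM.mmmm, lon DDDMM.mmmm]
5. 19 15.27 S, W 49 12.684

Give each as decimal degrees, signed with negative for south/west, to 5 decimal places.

1. -41.21418, -80.96092
2. 89.09109, -73.06882
3. -3.45522, -151.71875
4. -8.14405, -58.63686
5. -19.25450, -49.21140

Point 1:
  φ: degrees = first 2 digits = 41, minutes = 12.8508; 41 + 12.8508/60 = 41.214180
  S ⇒ negate
  Lon: degrees = first 3 digits = 80, minutes = 57.655; 80 + 57.655/60 = 80.960917
  W ⇒ negate
Point 2:
  φ: 89 + 5.4656/60 = 89.091093
  N ⇒ keep positive
  λ: 73 + 4.1291/60 = 73.068818
  W ⇒ negate
Point 3:
  Lat: 3° + 27/60 + 18.8/3600 = 3 + 0.450000 + 0.005222 = 3.455222
  S ⇒ negate
  Lon: 151° + 43/60 + 7.5/3600 = 151 + 0.716667 + 0.002083 = 151.718750
  W → negative
Point 4:
  Lat: split at 2 digits → 08° and 8.6427′; 8 + 8.6427/60 = 8.144045
  S ⇒ negate
  Lon: split at 3 digits → 058° and 38.21134′; 58 + 38.21134/60 = 58.636856
  W → negative
Point 5:
  φ: 15.27′ = 0.254500°; total 19.254500
  S ⇒ negate
  Lon: 49 + 12.684/60 = 49.211400
  hemisphere W, so the sign is −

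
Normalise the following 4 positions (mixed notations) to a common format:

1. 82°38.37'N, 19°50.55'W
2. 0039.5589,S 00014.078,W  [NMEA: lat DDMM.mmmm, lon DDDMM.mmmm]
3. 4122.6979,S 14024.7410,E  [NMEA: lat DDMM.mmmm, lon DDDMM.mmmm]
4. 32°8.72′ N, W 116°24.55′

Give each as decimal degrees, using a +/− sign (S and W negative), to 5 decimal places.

1. 82.63950, -19.84250
2. -0.65932, -0.23463
3. -41.37830, 140.41235
4. 32.14533, -116.40917

Point 1:
  φ: 38.37′ = 0.639500°; total 82.639500
  N → positive
  Lon: 50.55′ = 0.842500°; total 19.842500
  W → negative
Point 2:
  Lat: degrees = first 2 digits = 0, minutes = 39.5589; 0 + 39.5589/60 = 0.659315
  S ⇒ negate
  λ: split at 3 digits → 000° and 14.078′; 0 + 14.078/60 = 0.234633
  W ⇒ negate
Point 3:
  Latitude: degrees = first 2 digits = 41, minutes = 22.6979; 41 + 22.6979/60 = 41.378298
  S → negative
  Longitude: degrees = first 3 digits = 140, minutes = 24.741; 140 + 24.741/60 = 140.412350
  E ⇒ keep positive
Point 4:
  Latitude: 32 + 8.72/60 = 32.145333
  N ⇒ keep positive
  Lon: 24.55′ = 0.409167°; total 116.409167
  W → negative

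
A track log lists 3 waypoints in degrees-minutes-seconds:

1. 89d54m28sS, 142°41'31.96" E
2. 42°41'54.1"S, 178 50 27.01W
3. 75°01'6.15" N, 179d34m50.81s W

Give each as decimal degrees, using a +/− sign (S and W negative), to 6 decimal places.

Point 1:
  Latitude: 89° + 54/60 + 28/3600 = 89 + 0.900000 + 0.007778 = 89.9077778
  S → negative
  λ: 142° + 41/60 + 31.96/3600 = 142 + 0.683333 + 0.008878 = 142.6922111
  E ⇒ keep positive
Point 2:
  Lat: 42° + 41/60 + 54.1/3600 = 42 + 0.683333 + 0.015028 = 42.6983611
  hemisphere S, so the sign is −
  λ: 50′ + 27.01″ = 50.45017′; 178 + 50.45017/60 = 178.8408361
  W → negative
Point 3:
  Latitude: 75 + 1/60 + 6.15/3600 = 75.0183750
  N ⇒ keep positive
  Longitude: 179 + 34/60 + 50.81/3600 = 179.5807806
  hemisphere W, so the sign is −

1. -89.907778, 142.692211
2. -42.698361, -178.840836
3. 75.018375, -179.580781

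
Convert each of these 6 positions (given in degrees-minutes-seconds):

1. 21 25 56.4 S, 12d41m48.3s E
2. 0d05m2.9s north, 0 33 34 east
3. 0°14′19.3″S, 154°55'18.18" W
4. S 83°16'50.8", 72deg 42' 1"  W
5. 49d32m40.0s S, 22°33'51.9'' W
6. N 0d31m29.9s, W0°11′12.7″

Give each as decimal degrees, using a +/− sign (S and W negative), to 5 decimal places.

1. -21.43233, 12.69675
2. 0.08414, 0.55944
3. -0.23869, -154.92172
4. -83.28078, -72.70028
5. -49.54444, -22.56442
6. 0.52497, -0.18686

Point 1:
  Latitude: 21° + 25/60 + 56.4/3600 = 21 + 0.416667 + 0.015667 = 21.432333
  S ⇒ negate
  Lon: 12 + 41/60 + 48.3/3600 = 12.696750
  E → positive
Point 2:
  Latitude: 5′ + 2.9″ = 5.04833′; 0 + 5.04833/60 = 0.084139
  N ⇒ keep positive
  Lon: 0 + 33/60 + 34/3600 = 0.559444
  E ⇒ keep positive
Point 3:
  φ: 14′ + 19.3″ = 14.32167′; 0 + 14.32167/60 = 0.238694
  S → negative
  λ: 55′ + 18.18″ = 55.30300′; 154 + 55.30300/60 = 154.921717
  W → negative
Point 4:
  φ: 83° + 16/60 + 50.8/3600 = 83 + 0.266667 + 0.014111 = 83.280778
  S → negative
  Longitude: 72 + 42/60 + 1/3600 = 72.700278
  W ⇒ negate
Point 5:
  φ: 49 + 32/60 + 40/3600 = 49.544444
  hemisphere S, so the sign is −
  λ: 33′ + 51.9″ = 33.86500′; 22 + 33.86500/60 = 22.564417
  W ⇒ negate
Point 6:
  Latitude: 31′ + 29.9″ = 31.49833′; 0 + 31.49833/60 = 0.524972
  N → positive
  Longitude: 11′ + 12.7″ = 11.21167′; 0 + 11.21167/60 = 0.186861
  W ⇒ negate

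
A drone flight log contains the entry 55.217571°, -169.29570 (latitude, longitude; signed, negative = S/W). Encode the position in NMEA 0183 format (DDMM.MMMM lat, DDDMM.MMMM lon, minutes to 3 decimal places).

5513.054,N / 16917.742,W

Lat: 55° + 0.217571 × 60 = 55° 13.05426′
Longitude is negative → W; |value| = 169.295700
λ: minutes = (169.295700 − 169) × 60 = 17.74200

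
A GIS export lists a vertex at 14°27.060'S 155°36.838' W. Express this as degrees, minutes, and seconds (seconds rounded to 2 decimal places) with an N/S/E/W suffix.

Latitude: fractional minutes 0.06000 × 60 = 3.6000″
Lon: fractional minutes 0.83800 × 60 = 50.2800″

14°27′3.60″ S, 155°36′50.28″ W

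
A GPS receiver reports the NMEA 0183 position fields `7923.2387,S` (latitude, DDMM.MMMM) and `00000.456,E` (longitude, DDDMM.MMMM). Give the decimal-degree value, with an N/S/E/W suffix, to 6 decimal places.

Latitude: split at 2 digits → 79° and 23.2387′; 79 + 23.2387/60 = 79.3873117
λ: degrees = first 3 digits = 0, minutes = 0.456; 0 + 0.456/60 = 0.0076000

79.387312° S, 0.007600° E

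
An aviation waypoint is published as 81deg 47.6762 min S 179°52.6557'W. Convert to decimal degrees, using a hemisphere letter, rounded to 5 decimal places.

Lat: 47.6762′ = 0.794603°; total 81.794603
Longitude: 179 + 52.6557/60 = 179.877595

81.79460° S, 179.87760° W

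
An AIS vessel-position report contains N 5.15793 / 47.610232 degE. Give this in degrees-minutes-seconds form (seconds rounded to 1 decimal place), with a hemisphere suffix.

Lat: whole degrees 5; 9.47580′ → 9′ and 28.548″
Lon: whole degrees 47; 36.61392′ → 36′ and 36.835″

5°09′28.5″ N, 47°36′36.8″ E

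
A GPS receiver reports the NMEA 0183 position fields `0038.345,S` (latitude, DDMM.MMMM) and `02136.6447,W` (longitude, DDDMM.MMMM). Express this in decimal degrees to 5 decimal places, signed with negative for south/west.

-0.63908, -21.61075

Latitude: split at 2 digits → 00° and 38.345′; 0 + 38.345/60 = 0.639083
S → negative
λ: degrees = first 3 digits = 21, minutes = 36.6447; 21 + 36.6447/60 = 21.610745
W → negative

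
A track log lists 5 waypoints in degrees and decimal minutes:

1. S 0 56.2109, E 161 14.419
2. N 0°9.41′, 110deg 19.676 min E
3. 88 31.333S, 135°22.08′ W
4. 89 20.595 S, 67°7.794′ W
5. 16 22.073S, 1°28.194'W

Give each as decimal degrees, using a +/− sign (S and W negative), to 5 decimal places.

1. -0.93685, 161.24032
2. 0.15683, 110.32793
3. -88.52222, -135.36800
4. -89.34325, -67.12990
5. -16.36788, -1.46990

Point 1:
  Lat: 0 + 56.2109/60 = 0.936848
  hemisphere S, so the sign is −
  Lon: 14.419′ = 0.240317°; total 161.240317
  E ⇒ keep positive
Point 2:
  φ: 0 + 9.41/60 = 0.156833
  N ⇒ keep positive
  Lon: 110 + 19.676/60 = 110.327933
  E → positive
Point 3:
  Latitude: 88 + 31.333/60 = 88.522217
  S ⇒ negate
  λ: 22.08′ = 0.368000°; total 135.368000
  W ⇒ negate
Point 4:
  Lat: 89 + 20.595/60 = 89.343250
  S → negative
  Longitude: 7.794′ = 0.129900°; total 67.129900
  W ⇒ negate
Point 5:
  Lat: 22.073′ = 0.367883°; total 16.367883
  S → negative
  Lon: 1 + 28.194/60 = 1.469900
  W ⇒ negate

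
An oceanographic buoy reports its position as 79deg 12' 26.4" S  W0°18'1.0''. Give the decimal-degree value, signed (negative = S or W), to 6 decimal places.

-79.207333, -0.300278

Latitude: 79° + 12/60 + 26.4/3600 = 79 + 0.200000 + 0.007333 = 79.2073333
hemisphere S, so the sign is −
Longitude: 18′ + 1″ = 18.01667′; 0 + 18.01667/60 = 0.3002778
W → negative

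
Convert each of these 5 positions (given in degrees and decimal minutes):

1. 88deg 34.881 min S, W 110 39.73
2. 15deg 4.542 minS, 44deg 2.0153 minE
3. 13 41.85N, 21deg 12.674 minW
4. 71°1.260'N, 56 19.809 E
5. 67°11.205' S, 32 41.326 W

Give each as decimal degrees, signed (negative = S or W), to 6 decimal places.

1. -88.581350, -110.662167
2. -15.075700, 44.033588
3. 13.697500, -21.211233
4. 71.021000, 56.330150
5. -67.186750, -32.688767

Point 1:
  φ: 34.881′ = 0.581350°; total 88.5813500
  S → negative
  Longitude: 39.73′ = 0.662167°; total 110.6621667
  W → negative
Point 2:
  Latitude: 4.542′ = 0.075700°; total 15.0757000
  S ⇒ negate
  λ: 44 + 2.0153/60 = 44.0335883
  E ⇒ keep positive
Point 3:
  Lat: 41.85′ = 0.697500°; total 13.6975000
  N ⇒ keep positive
  Lon: 21 + 12.674/60 = 21.2112333
  hemisphere W, so the sign is −
Point 4:
  φ: 1.26′ = 0.021000°; total 71.0210000
  N → positive
  Longitude: 19.809′ = 0.330150°; total 56.3301500
  E ⇒ keep positive
Point 5:
  φ: 67 + 11.205/60 = 67.1867500
  hemisphere S, so the sign is −
  Longitude: 41.326′ = 0.688767°; total 32.6887667
  hemisphere W, so the sign is −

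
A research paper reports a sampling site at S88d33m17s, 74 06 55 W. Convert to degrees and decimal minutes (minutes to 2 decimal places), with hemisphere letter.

88° 33.28′ S, 74° 6.92′ W

Lat: 33 + 17/60 = 33.2833′
Longitude: 6 + 55/60 = 6.9167′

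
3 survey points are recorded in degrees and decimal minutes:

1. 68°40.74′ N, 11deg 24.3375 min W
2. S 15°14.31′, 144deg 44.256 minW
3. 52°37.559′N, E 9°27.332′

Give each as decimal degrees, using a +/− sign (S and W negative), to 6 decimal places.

Point 1:
  Latitude: 68 + 40.74/60 = 68.6790000
  N ⇒ keep positive
  Lon: 24.3375′ = 0.405625°; total 11.4056250
  W → negative
Point 2:
  φ: 15 + 14.31/60 = 15.2385000
  S → negative
  Longitude: 44.256′ = 0.737600°; total 144.7376000
  hemisphere W, so the sign is −
Point 3:
  Latitude: 52 + 37.559/60 = 52.6259833
  N ⇒ keep positive
  λ: 9 + 27.332/60 = 9.4555333
  E → positive

1. 68.679000, -11.405625
2. -15.238500, -144.737600
3. 52.625983, 9.455533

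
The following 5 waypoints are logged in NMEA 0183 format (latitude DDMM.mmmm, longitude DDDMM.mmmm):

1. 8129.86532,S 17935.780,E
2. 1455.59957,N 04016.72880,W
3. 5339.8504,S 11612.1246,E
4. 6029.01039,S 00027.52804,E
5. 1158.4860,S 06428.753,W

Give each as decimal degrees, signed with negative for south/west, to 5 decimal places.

1. -81.49776, 179.59633
2. 14.92666, -40.27881
3. -53.66417, 116.20208
4. -60.48351, 0.45880
5. -11.97477, -64.47922

Point 1:
  Latitude: split at 2 digits → 81° and 29.86532′; 81 + 29.86532/60 = 81.497755
  S ⇒ negate
  Longitude: degrees = first 3 digits = 179, minutes = 35.78; 179 + 35.78/60 = 179.596333
  E → positive
Point 2:
  Latitude: split at 2 digits → 14° and 55.59957′; 14 + 55.59957/60 = 14.926660
  N → positive
  λ: split at 3 digits → 040° and 16.7288′; 40 + 16.7288/60 = 40.278813
  W ⇒ negate
Point 3:
  Latitude: split at 2 digits → 53° and 39.8504′; 53 + 39.8504/60 = 53.664173
  S → negative
  Lon: degrees = first 3 digits = 116, minutes = 12.1246; 116 + 12.1246/60 = 116.202077
  E → positive
Point 4:
  Latitude: split at 2 digits → 60° and 29.01039′; 60 + 29.01039/60 = 60.483507
  S ⇒ negate
  Longitude: split at 3 digits → 000° and 27.52804′; 0 + 27.52804/60 = 0.458801
  E → positive
Point 5:
  Lat: degrees = first 2 digits = 11, minutes = 58.486; 11 + 58.486/60 = 11.974767
  S → negative
  Longitude: degrees = first 3 digits = 64, minutes = 28.753; 64 + 28.753/60 = 64.479217
  W ⇒ negate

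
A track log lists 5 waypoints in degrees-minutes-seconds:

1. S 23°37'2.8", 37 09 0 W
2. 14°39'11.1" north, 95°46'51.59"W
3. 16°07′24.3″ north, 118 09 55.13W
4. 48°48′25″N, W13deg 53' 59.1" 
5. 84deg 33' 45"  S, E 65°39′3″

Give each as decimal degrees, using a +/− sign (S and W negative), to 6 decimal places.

1. -23.617444, -37.150000
2. 14.653083, -95.780997
3. 16.123417, -118.165314
4. 48.806944, -13.899750
5. -84.562500, 65.650833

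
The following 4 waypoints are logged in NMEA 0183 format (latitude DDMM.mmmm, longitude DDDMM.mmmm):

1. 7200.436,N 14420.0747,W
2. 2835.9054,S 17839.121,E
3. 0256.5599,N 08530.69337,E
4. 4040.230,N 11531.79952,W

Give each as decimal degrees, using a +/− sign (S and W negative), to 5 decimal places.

1. 72.00727, -144.33458
2. -28.59842, 178.65202
3. 2.94267, 85.51156
4. 40.67050, -115.52999

Point 1:
  φ: split at 2 digits → 72° and 0.436′; 72 + 0.436/60 = 72.007267
  N ⇒ keep positive
  Lon: degrees = first 3 digits = 144, minutes = 20.0747; 144 + 20.0747/60 = 144.334578
  hemisphere W, so the sign is −
Point 2:
  Lat: split at 2 digits → 28° and 35.9054′; 28 + 35.9054/60 = 28.598423
  S ⇒ negate
  λ: split at 3 digits → 178° and 39.121′; 178 + 39.121/60 = 178.652017
  E ⇒ keep positive
Point 3:
  φ: degrees = first 2 digits = 2, minutes = 56.5599; 2 + 56.5599/60 = 2.942665
  N ⇒ keep positive
  Longitude: degrees = first 3 digits = 85, minutes = 30.69337; 85 + 30.69337/60 = 85.511556
  E → positive
Point 4:
  Lat: degrees = first 2 digits = 40, minutes = 40.23; 40 + 40.23/60 = 40.670500
  N → positive
  λ: degrees = first 3 digits = 115, minutes = 31.79952; 115 + 31.79952/60 = 115.529992
  hemisphere W, so the sign is −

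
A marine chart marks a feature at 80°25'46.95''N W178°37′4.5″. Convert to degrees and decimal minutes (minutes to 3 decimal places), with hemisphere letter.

80° 25.783′ N, 178° 37.075′ W

Lat: 25 + 46.95/60 = 25.78250′
λ: 37 + 4.5/60 = 37.07500′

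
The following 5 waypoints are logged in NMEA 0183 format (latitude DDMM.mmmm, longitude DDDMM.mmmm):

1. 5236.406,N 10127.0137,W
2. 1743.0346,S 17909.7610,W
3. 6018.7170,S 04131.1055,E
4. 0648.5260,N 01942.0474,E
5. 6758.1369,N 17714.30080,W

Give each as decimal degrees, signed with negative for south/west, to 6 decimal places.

1. 52.606767, -101.450228
2. -17.717243, -179.162683
3. -60.311950, 41.518425
4. 6.808767, 19.700790
5. 67.968948, -177.238347

Point 1:
  Latitude: degrees = first 2 digits = 52, minutes = 36.406; 52 + 36.406/60 = 52.6067667
  N ⇒ keep positive
  Longitude: split at 3 digits → 101° and 27.0137′; 101 + 27.0137/60 = 101.4502283
  W ⇒ negate
Point 2:
  φ: degrees = first 2 digits = 17, minutes = 43.0346; 17 + 43.0346/60 = 17.7172433
  S → negative
  Lon: degrees = first 3 digits = 179, minutes = 9.761; 179 + 9.761/60 = 179.1626833
  W ⇒ negate
Point 3:
  φ: split at 2 digits → 60° and 18.717′; 60 + 18.717/60 = 60.3119500
  S ⇒ negate
  Longitude: degrees = first 3 digits = 41, minutes = 31.1055; 41 + 31.1055/60 = 41.5184250
  E → positive
Point 4:
  Lat: degrees = first 2 digits = 6, minutes = 48.526; 6 + 48.526/60 = 6.8087667
  N → positive
  Longitude: split at 3 digits → 019° and 42.0474′; 19 + 42.0474/60 = 19.7007900
  E ⇒ keep positive
Point 5:
  Latitude: split at 2 digits → 67° and 58.1369′; 67 + 58.1369/60 = 67.9689483
  N → positive
  Longitude: split at 3 digits → 177° and 14.3008′; 177 + 14.3008/60 = 177.2383467
  W → negative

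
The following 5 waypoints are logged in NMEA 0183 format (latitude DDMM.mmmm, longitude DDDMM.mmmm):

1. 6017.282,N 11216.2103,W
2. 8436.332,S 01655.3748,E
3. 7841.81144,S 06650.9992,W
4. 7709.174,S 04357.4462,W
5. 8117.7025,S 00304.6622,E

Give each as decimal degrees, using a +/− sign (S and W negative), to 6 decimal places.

1. 60.288033, -112.270172
2. -84.605533, 16.922913
3. -78.696857, -66.849987
4. -77.152900, -43.957437
5. -81.295042, 3.077703

Point 1:
  Latitude: split at 2 digits → 60° and 17.282′; 60 + 17.282/60 = 60.2880333
  N → positive
  Lon: split at 3 digits → 112° and 16.2103′; 112 + 16.2103/60 = 112.2701717
  W ⇒ negate
Point 2:
  Latitude: degrees = first 2 digits = 84, minutes = 36.332; 84 + 36.332/60 = 84.6055333
  S → negative
  Lon: split at 3 digits → 016° and 55.3748′; 16 + 55.3748/60 = 16.9229133
  E ⇒ keep positive
Point 3:
  Latitude: degrees = first 2 digits = 78, minutes = 41.81144; 78 + 41.81144/60 = 78.6968573
  S ⇒ negate
  λ: degrees = first 3 digits = 66, minutes = 50.9992; 66 + 50.9992/60 = 66.8499867
  W → negative
Point 4:
  Lat: degrees = first 2 digits = 77, minutes = 9.174; 77 + 9.174/60 = 77.1529000
  S → negative
  Longitude: split at 3 digits → 043° and 57.4462′; 43 + 57.4462/60 = 43.9574367
  hemisphere W, so the sign is −
Point 5:
  Lat: degrees = first 2 digits = 81, minutes = 17.7025; 81 + 17.7025/60 = 81.2950417
  hemisphere S, so the sign is −
  Longitude: degrees = first 3 digits = 3, minutes = 4.6622; 3 + 4.6622/60 = 3.0777033
  E → positive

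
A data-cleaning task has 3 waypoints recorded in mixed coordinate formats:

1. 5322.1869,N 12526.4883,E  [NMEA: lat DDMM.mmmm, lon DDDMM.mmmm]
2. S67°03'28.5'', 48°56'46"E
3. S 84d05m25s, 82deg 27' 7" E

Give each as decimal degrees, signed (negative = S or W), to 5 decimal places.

1. 53.36978, 125.44147
2. -67.05792, 48.94611
3. -84.09028, 82.45194

Point 1:
  Latitude: split at 2 digits → 53° and 22.1869′; 53 + 22.1869/60 = 53.369782
  N ⇒ keep positive
  Longitude: degrees = first 3 digits = 125, minutes = 26.4883; 125 + 26.4883/60 = 125.441472
  E ⇒ keep positive
Point 2:
  Lat: 67 + 3/60 + 28.5/3600 = 67.057917
  S → negative
  Longitude: 56′ + 46″ = 56.76667′; 48 + 56.76667/60 = 48.946111
  E → positive
Point 3:
  Lat: 5′ + 25″ = 5.41667′; 84 + 5.41667/60 = 84.090278
  hemisphere S, so the sign is −
  Lon: 82 + 27/60 + 7/3600 = 82.451944
  E → positive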